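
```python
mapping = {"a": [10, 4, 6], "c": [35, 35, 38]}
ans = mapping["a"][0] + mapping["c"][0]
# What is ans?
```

Trace (tracking ans):
mapping = {'a': [10, 4, 6], 'c': [35, 35, 38]}  # -> mapping = {'a': [10, 4, 6], 'c': [35, 35, 38]}
ans = mapping['a'][0] + mapping['c'][0]  # -> ans = 45

Answer: 45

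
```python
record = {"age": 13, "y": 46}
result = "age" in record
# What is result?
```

Answer: True

Derivation:
Trace (tracking result):
record = {'age': 13, 'y': 46}  # -> record = {'age': 13, 'y': 46}
result = 'age' in record  # -> result = True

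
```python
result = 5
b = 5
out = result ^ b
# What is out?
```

Answer: 0

Derivation:
Trace (tracking out):
result = 5  # -> result = 5
b = 5  # -> b = 5
out = result ^ b  # -> out = 0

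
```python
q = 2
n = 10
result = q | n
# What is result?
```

Trace (tracking result):
q = 2  # -> q = 2
n = 10  # -> n = 10
result = q | n  # -> result = 10

Answer: 10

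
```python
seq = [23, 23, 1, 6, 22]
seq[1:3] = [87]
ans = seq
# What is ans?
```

Trace (tracking ans):
seq = [23, 23, 1, 6, 22]  # -> seq = [23, 23, 1, 6, 22]
seq[1:3] = [87]  # -> seq = [23, 87, 6, 22]
ans = seq  # -> ans = [23, 87, 6, 22]

Answer: [23, 87, 6, 22]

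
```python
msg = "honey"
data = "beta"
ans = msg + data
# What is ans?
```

Answer: 'honeybeta'

Derivation:
Trace (tracking ans):
msg = 'honey'  # -> msg = 'honey'
data = 'beta'  # -> data = 'beta'
ans = msg + data  # -> ans = 'honeybeta'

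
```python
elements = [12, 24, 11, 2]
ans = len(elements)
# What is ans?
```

Trace (tracking ans):
elements = [12, 24, 11, 2]  # -> elements = [12, 24, 11, 2]
ans = len(elements)  # -> ans = 4

Answer: 4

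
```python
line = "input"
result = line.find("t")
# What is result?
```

Answer: 4

Derivation:
Trace (tracking result):
line = 'input'  # -> line = 'input'
result = line.find('t')  # -> result = 4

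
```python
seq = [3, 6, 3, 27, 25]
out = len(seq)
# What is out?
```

Answer: 5

Derivation:
Trace (tracking out):
seq = [3, 6, 3, 27, 25]  # -> seq = [3, 6, 3, 27, 25]
out = len(seq)  # -> out = 5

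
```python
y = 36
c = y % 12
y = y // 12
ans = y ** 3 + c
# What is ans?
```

Trace (tracking ans):
y = 36  # -> y = 36
c = y % 12  # -> c = 0
y = y // 12  # -> y = 3
ans = y ** 3 + c  # -> ans = 27

Answer: 27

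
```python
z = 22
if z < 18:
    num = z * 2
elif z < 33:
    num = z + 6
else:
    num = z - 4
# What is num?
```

Answer: 28

Derivation:
Trace (tracking num):
z = 22  # -> z = 22
if z < 18:  # condition is False
elif z < 33:  # condition is True
    num = z + 6  # -> num = 28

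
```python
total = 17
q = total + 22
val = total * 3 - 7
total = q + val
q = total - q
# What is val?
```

Answer: 44

Derivation:
Trace (tracking val):
total = 17  # -> total = 17
q = total + 22  # -> q = 39
val = total * 3 - 7  # -> val = 44
total = q + val  # -> total = 83
q = total - q  # -> q = 44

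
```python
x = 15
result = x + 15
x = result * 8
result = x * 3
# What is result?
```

Trace (tracking result):
x = 15  # -> x = 15
result = x + 15  # -> result = 30
x = result * 8  # -> x = 240
result = x * 3  # -> result = 720

Answer: 720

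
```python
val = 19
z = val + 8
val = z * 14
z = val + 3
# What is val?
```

Answer: 378

Derivation:
Trace (tracking val):
val = 19  # -> val = 19
z = val + 8  # -> z = 27
val = z * 14  # -> val = 378
z = val + 3  # -> z = 381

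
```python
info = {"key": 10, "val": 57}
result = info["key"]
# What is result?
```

Trace (tracking result):
info = {'key': 10, 'val': 57}  # -> info = {'key': 10, 'val': 57}
result = info['key']  # -> result = 10

Answer: 10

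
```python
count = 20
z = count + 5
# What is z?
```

Trace (tracking z):
count = 20  # -> count = 20
z = count + 5  # -> z = 25

Answer: 25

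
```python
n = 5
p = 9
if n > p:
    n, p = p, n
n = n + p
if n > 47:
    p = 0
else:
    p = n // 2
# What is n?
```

Trace (tracking n):
n = 5  # -> n = 5
p = 9  # -> p = 9
if n > p:  # condition is False
n = n + p  # -> n = 14
if n > 47:  # condition is False
else:
    p = n // 2  # -> p = 7

Answer: 14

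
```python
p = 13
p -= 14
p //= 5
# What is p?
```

Answer: -1

Derivation:
Trace (tracking p):
p = 13  # -> p = 13
p -= 14  # -> p = -1
p //= 5  # -> p = -1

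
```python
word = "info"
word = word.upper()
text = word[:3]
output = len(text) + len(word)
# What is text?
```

Trace (tracking text):
word = 'info'  # -> word = 'info'
word = word.upper()  # -> word = 'INFO'
text = word[:3]  # -> text = 'INF'
output = len(text) + len(word)  # -> output = 7

Answer: 'INF'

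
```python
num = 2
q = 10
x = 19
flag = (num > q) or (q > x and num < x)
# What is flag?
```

Trace (tracking flag):
num = 2  # -> num = 2
q = 10  # -> q = 10
x = 19  # -> x = 19
flag = num > q or (q > x and num < x)  # -> flag = False

Answer: False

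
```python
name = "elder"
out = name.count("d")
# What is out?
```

Answer: 1

Derivation:
Trace (tracking out):
name = 'elder'  # -> name = 'elder'
out = name.count('d')  # -> out = 1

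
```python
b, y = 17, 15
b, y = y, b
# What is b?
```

Answer: 15

Derivation:
Trace (tracking b):
b, y = (17, 15)  # -> b = 17, y = 15
b, y = (y, b)  # -> b = 15, y = 17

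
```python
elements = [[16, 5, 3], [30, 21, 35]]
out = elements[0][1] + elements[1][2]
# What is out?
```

Answer: 40

Derivation:
Trace (tracking out):
elements = [[16, 5, 3], [30, 21, 35]]  # -> elements = [[16, 5, 3], [30, 21, 35]]
out = elements[0][1] + elements[1][2]  # -> out = 40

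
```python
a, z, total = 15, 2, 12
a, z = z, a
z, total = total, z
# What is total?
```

Answer: 15

Derivation:
Trace (tracking total):
a, z, total = (15, 2, 12)  # -> a = 15, z = 2, total = 12
a, z = (z, a)  # -> a = 2, z = 15
z, total = (total, z)  # -> z = 12, total = 15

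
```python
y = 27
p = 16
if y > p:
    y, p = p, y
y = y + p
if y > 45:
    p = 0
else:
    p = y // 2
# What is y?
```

Trace (tracking y):
y = 27  # -> y = 27
p = 16  # -> p = 16
if y > p:  # condition is True
    y, p = (p, y)  # -> y = 16, p = 27
y = y + p  # -> y = 43
if y > 45:  # condition is False
else:
    p = y // 2  # -> p = 21

Answer: 43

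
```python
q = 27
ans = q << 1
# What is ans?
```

Answer: 54

Derivation:
Trace (tracking ans):
q = 27  # -> q = 27
ans = q << 1  # -> ans = 54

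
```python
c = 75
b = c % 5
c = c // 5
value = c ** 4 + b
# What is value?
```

Answer: 50625

Derivation:
Trace (tracking value):
c = 75  # -> c = 75
b = c % 5  # -> b = 0
c = c // 5  # -> c = 15
value = c ** 4 + b  # -> value = 50625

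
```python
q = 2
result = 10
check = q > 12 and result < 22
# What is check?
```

Trace (tracking check):
q = 2  # -> q = 2
result = 10  # -> result = 10
check = q > 12 and result < 22  # -> check = False

Answer: False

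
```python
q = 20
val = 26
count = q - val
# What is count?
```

Trace (tracking count):
q = 20  # -> q = 20
val = 26  # -> val = 26
count = q - val  # -> count = -6

Answer: -6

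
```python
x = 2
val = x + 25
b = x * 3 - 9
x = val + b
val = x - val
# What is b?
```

Trace (tracking b):
x = 2  # -> x = 2
val = x + 25  # -> val = 27
b = x * 3 - 9  # -> b = -3
x = val + b  # -> x = 24
val = x - val  # -> val = -3

Answer: -3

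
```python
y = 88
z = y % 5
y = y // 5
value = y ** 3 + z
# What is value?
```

Answer: 4916

Derivation:
Trace (tracking value):
y = 88  # -> y = 88
z = y % 5  # -> z = 3
y = y // 5  # -> y = 17
value = y ** 3 + z  # -> value = 4916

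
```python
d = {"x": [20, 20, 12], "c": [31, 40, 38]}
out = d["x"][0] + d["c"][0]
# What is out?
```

Trace (tracking out):
d = {'x': [20, 20, 12], 'c': [31, 40, 38]}  # -> d = {'x': [20, 20, 12], 'c': [31, 40, 38]}
out = d['x'][0] + d['c'][0]  # -> out = 51

Answer: 51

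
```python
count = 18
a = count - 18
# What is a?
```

Answer: 0

Derivation:
Trace (tracking a):
count = 18  # -> count = 18
a = count - 18  # -> a = 0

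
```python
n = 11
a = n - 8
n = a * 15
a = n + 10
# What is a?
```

Answer: 55

Derivation:
Trace (tracking a):
n = 11  # -> n = 11
a = n - 8  # -> a = 3
n = a * 15  # -> n = 45
a = n + 10  # -> a = 55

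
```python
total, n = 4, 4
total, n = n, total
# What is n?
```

Trace (tracking n):
total, n = (4, 4)  # -> total = 4, n = 4
total, n = (n, total)  # -> total = 4, n = 4

Answer: 4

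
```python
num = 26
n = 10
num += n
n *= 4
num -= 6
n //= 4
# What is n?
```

Trace (tracking n):
num = 26  # -> num = 26
n = 10  # -> n = 10
num += n  # -> num = 36
n *= 4  # -> n = 40
num -= 6  # -> num = 30
n //= 4  # -> n = 10

Answer: 10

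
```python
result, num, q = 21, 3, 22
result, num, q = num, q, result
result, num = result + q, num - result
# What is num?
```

Trace (tracking num):
result, num, q = (21, 3, 22)  # -> result = 21, num = 3, q = 22
result, num, q = (num, q, result)  # -> result = 3, num = 22, q = 21
result, num = (result + q, num - result)  # -> result = 24, num = 19

Answer: 19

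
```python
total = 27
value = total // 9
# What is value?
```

Trace (tracking value):
total = 27  # -> total = 27
value = total // 9  # -> value = 3

Answer: 3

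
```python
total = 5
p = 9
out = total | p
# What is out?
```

Trace (tracking out):
total = 5  # -> total = 5
p = 9  # -> p = 9
out = total | p  # -> out = 13

Answer: 13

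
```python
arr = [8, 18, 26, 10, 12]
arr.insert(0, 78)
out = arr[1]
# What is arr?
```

Trace (tracking arr):
arr = [8, 18, 26, 10, 12]  # -> arr = [8, 18, 26, 10, 12]
arr.insert(0, 78)  # -> arr = [78, 8, 18, 26, 10, 12]
out = arr[1]  # -> out = 8

Answer: [78, 8, 18, 26, 10, 12]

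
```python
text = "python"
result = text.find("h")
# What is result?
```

Answer: 3

Derivation:
Trace (tracking result):
text = 'python'  # -> text = 'python'
result = text.find('h')  # -> result = 3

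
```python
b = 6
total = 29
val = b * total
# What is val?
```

Answer: 174

Derivation:
Trace (tracking val):
b = 6  # -> b = 6
total = 29  # -> total = 29
val = b * total  # -> val = 174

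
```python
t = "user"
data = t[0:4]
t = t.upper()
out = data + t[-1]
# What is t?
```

Trace (tracking t):
t = 'user'  # -> t = 'user'
data = t[0:4]  # -> data = 'user'
t = t.upper()  # -> t = 'USER'
out = data + t[-1]  # -> out = 'userR'

Answer: 'USER'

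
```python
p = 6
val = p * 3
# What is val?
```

Answer: 18

Derivation:
Trace (tracking val):
p = 6  # -> p = 6
val = p * 3  # -> val = 18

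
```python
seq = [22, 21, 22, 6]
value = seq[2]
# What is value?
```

Answer: 22

Derivation:
Trace (tracking value):
seq = [22, 21, 22, 6]  # -> seq = [22, 21, 22, 6]
value = seq[2]  # -> value = 22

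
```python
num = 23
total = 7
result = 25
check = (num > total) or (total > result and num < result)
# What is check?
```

Answer: True

Derivation:
Trace (tracking check):
num = 23  # -> num = 23
total = 7  # -> total = 7
result = 25  # -> result = 25
check = num > total or (total > result and num < result)  # -> check = True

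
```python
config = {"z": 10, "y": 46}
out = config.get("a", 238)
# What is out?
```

Answer: 238

Derivation:
Trace (tracking out):
config = {'z': 10, 'y': 46}  # -> config = {'z': 10, 'y': 46}
out = config.get('a', 238)  # -> out = 238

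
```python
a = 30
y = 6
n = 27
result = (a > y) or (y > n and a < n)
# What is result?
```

Trace (tracking result):
a = 30  # -> a = 30
y = 6  # -> y = 6
n = 27  # -> n = 27
result = a > y or (y > n and a < n)  # -> result = True

Answer: True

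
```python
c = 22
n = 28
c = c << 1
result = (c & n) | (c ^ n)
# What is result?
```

Trace (tracking result):
c = 22  # -> c = 22
n = 28  # -> n = 28
c = c << 1  # -> c = 44
result = c & n | c ^ n  # -> result = 60

Answer: 60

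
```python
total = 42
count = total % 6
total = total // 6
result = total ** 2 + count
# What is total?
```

Answer: 7

Derivation:
Trace (tracking total):
total = 42  # -> total = 42
count = total % 6  # -> count = 0
total = total // 6  # -> total = 7
result = total ** 2 + count  # -> result = 49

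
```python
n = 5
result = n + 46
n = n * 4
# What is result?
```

Trace (tracking result):
n = 5  # -> n = 5
result = n + 46  # -> result = 51
n = n * 4  # -> n = 20

Answer: 51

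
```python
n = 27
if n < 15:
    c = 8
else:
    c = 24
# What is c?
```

Answer: 24

Derivation:
Trace (tracking c):
n = 27  # -> n = 27
if n < 15:  # condition is False
else:
    c = 24  # -> c = 24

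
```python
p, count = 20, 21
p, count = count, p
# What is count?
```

Answer: 20

Derivation:
Trace (tracking count):
p, count = (20, 21)  # -> p = 20, count = 21
p, count = (count, p)  # -> p = 21, count = 20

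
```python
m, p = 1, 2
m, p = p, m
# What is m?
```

Answer: 2

Derivation:
Trace (tracking m):
m, p = (1, 2)  # -> m = 1, p = 2
m, p = (p, m)  # -> m = 2, p = 1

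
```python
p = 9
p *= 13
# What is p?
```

Trace (tracking p):
p = 9  # -> p = 9
p *= 13  # -> p = 117

Answer: 117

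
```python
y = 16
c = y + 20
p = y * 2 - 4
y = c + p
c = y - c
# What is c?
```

Trace (tracking c):
y = 16  # -> y = 16
c = y + 20  # -> c = 36
p = y * 2 - 4  # -> p = 28
y = c + p  # -> y = 64
c = y - c  # -> c = 28

Answer: 28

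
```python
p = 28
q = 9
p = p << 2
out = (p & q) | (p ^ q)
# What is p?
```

Answer: 112

Derivation:
Trace (tracking p):
p = 28  # -> p = 28
q = 9  # -> q = 9
p = p << 2  # -> p = 112
out = p & q | p ^ q  # -> out = 121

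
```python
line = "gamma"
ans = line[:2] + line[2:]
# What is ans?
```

Answer: 'gamma'

Derivation:
Trace (tracking ans):
line = 'gamma'  # -> line = 'gamma'
ans = line[:2] + line[2:]  # -> ans = 'gamma'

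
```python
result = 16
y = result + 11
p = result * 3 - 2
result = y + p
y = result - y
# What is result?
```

Trace (tracking result):
result = 16  # -> result = 16
y = result + 11  # -> y = 27
p = result * 3 - 2  # -> p = 46
result = y + p  # -> result = 73
y = result - y  # -> y = 46

Answer: 73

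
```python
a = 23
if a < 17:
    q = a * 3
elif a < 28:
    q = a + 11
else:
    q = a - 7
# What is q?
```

Trace (tracking q):
a = 23  # -> a = 23
if a < 17:  # condition is False
elif a < 28:  # condition is True
    q = a + 11  # -> q = 34

Answer: 34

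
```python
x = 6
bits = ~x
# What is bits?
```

Trace (tracking bits):
x = 6  # -> x = 6
bits = ~x  # -> bits = -7

Answer: -7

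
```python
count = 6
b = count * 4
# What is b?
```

Answer: 24

Derivation:
Trace (tracking b):
count = 6  # -> count = 6
b = count * 4  # -> b = 24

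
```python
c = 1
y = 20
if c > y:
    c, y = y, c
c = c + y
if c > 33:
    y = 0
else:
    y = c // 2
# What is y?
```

Trace (tracking y):
c = 1  # -> c = 1
y = 20  # -> y = 20
if c > y:  # condition is False
c = c + y  # -> c = 21
if c > 33:  # condition is False
else:
    y = c // 2  # -> y = 10

Answer: 10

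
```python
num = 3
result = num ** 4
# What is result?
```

Answer: 81

Derivation:
Trace (tracking result):
num = 3  # -> num = 3
result = num ** 4  # -> result = 81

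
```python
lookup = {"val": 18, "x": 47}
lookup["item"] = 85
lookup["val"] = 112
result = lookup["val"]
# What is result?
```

Answer: 112

Derivation:
Trace (tracking result):
lookup = {'val': 18, 'x': 47}  # -> lookup = {'val': 18, 'x': 47}
lookup['item'] = 85  # -> lookup = {'val': 18, 'x': 47, 'item': 85}
lookup['val'] = 112  # -> lookup = {'val': 112, 'x': 47, 'item': 85}
result = lookup['val']  # -> result = 112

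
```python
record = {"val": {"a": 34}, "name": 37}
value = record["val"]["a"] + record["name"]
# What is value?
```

Trace (tracking value):
record = {'val': {'a': 34}, 'name': 37}  # -> record = {'val': {'a': 34}, 'name': 37}
value = record['val']['a'] + record['name']  # -> value = 71

Answer: 71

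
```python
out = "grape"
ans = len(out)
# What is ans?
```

Answer: 5

Derivation:
Trace (tracking ans):
out = 'grape'  # -> out = 'grape'
ans = len(out)  # -> ans = 5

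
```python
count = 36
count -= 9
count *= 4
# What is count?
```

Trace (tracking count):
count = 36  # -> count = 36
count -= 9  # -> count = 27
count *= 4  # -> count = 108

Answer: 108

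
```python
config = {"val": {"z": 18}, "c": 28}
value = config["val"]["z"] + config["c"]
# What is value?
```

Trace (tracking value):
config = {'val': {'z': 18}, 'c': 28}  # -> config = {'val': {'z': 18}, 'c': 28}
value = config['val']['z'] + config['c']  # -> value = 46

Answer: 46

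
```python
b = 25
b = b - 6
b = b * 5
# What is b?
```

Trace (tracking b):
b = 25  # -> b = 25
b = b - 6  # -> b = 19
b = b * 5  # -> b = 95

Answer: 95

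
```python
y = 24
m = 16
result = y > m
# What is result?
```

Trace (tracking result):
y = 24  # -> y = 24
m = 16  # -> m = 16
result = y > m  # -> result = True

Answer: True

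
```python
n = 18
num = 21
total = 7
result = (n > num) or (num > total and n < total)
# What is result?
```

Answer: False

Derivation:
Trace (tracking result):
n = 18  # -> n = 18
num = 21  # -> num = 21
total = 7  # -> total = 7
result = n > num or (num > total and n < total)  # -> result = False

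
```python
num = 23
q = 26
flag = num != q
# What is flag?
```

Answer: True

Derivation:
Trace (tracking flag):
num = 23  # -> num = 23
q = 26  # -> q = 26
flag = num != q  # -> flag = True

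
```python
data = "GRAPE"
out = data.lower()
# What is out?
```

Trace (tracking out):
data = 'GRAPE'  # -> data = 'GRAPE'
out = data.lower()  # -> out = 'grape'

Answer: 'grape'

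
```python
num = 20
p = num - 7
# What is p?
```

Answer: 13

Derivation:
Trace (tracking p):
num = 20  # -> num = 20
p = num - 7  # -> p = 13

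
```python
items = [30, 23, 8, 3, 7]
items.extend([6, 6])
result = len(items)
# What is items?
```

Trace (tracking items):
items = [30, 23, 8, 3, 7]  # -> items = [30, 23, 8, 3, 7]
items.extend([6, 6])  # -> items = [30, 23, 8, 3, 7, 6, 6]
result = len(items)  # -> result = 7

Answer: [30, 23, 8, 3, 7, 6, 6]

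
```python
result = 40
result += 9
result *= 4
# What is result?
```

Trace (tracking result):
result = 40  # -> result = 40
result += 9  # -> result = 49
result *= 4  # -> result = 196

Answer: 196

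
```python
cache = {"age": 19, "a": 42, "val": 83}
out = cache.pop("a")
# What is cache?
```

Trace (tracking cache):
cache = {'age': 19, 'a': 42, 'val': 83}  # -> cache = {'age': 19, 'a': 42, 'val': 83}
out = cache.pop('a')  # -> out = 42

Answer: {'age': 19, 'val': 83}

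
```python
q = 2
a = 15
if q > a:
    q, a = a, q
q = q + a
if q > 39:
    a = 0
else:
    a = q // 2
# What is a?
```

Trace (tracking a):
q = 2  # -> q = 2
a = 15  # -> a = 15
if q > a:  # condition is False
q = q + a  # -> q = 17
if q > 39:  # condition is False
else:
    a = q // 2  # -> a = 8

Answer: 8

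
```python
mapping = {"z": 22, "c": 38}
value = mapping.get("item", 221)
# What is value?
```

Trace (tracking value):
mapping = {'z': 22, 'c': 38}  # -> mapping = {'z': 22, 'c': 38}
value = mapping.get('item', 221)  # -> value = 221

Answer: 221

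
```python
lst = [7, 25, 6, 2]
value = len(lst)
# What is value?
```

Answer: 4

Derivation:
Trace (tracking value):
lst = [7, 25, 6, 2]  # -> lst = [7, 25, 6, 2]
value = len(lst)  # -> value = 4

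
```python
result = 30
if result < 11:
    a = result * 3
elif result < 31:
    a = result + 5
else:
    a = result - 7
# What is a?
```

Answer: 35

Derivation:
Trace (tracking a):
result = 30  # -> result = 30
if result < 11:  # condition is False
elif result < 31:  # condition is True
    a = result + 5  # -> a = 35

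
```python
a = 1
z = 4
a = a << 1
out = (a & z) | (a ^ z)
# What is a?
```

Answer: 2

Derivation:
Trace (tracking a):
a = 1  # -> a = 1
z = 4  # -> z = 4
a = a << 1  # -> a = 2
out = a & z | a ^ z  # -> out = 6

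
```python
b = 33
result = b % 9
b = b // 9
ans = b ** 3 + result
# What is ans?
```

Trace (tracking ans):
b = 33  # -> b = 33
result = b % 9  # -> result = 6
b = b // 9  # -> b = 3
ans = b ** 3 + result  # -> ans = 33

Answer: 33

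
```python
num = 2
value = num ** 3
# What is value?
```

Trace (tracking value):
num = 2  # -> num = 2
value = num ** 3  # -> value = 8

Answer: 8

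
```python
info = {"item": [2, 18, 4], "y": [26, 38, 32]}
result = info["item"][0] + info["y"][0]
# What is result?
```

Trace (tracking result):
info = {'item': [2, 18, 4], 'y': [26, 38, 32]}  # -> info = {'item': [2, 18, 4], 'y': [26, 38, 32]}
result = info['item'][0] + info['y'][0]  # -> result = 28

Answer: 28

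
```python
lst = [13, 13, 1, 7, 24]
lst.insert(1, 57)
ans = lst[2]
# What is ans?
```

Answer: 13

Derivation:
Trace (tracking ans):
lst = [13, 13, 1, 7, 24]  # -> lst = [13, 13, 1, 7, 24]
lst.insert(1, 57)  # -> lst = [13, 57, 13, 1, 7, 24]
ans = lst[2]  # -> ans = 13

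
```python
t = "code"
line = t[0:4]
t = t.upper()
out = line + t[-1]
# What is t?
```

Answer: 'CODE'

Derivation:
Trace (tracking t):
t = 'code'  # -> t = 'code'
line = t[0:4]  # -> line = 'code'
t = t.upper()  # -> t = 'CODE'
out = line + t[-1]  # -> out = 'codeE'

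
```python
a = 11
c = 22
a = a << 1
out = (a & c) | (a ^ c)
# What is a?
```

Trace (tracking a):
a = 11  # -> a = 11
c = 22  # -> c = 22
a = a << 1  # -> a = 22
out = a & c | a ^ c  # -> out = 22

Answer: 22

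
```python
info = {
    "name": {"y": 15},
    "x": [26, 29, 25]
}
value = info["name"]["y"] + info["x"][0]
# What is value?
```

Answer: 41

Derivation:
Trace (tracking value):
info = {'name': {'y': 15}, 'x': [26, 29, 25]}  # -> info = {'name': {'y': 15}, 'x': [26, 29, 25]}
value = info['name']['y'] + info['x'][0]  # -> value = 41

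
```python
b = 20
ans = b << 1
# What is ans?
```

Trace (tracking ans):
b = 20  # -> b = 20
ans = b << 1  # -> ans = 40

Answer: 40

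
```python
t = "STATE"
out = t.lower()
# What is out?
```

Trace (tracking out):
t = 'STATE'  # -> t = 'STATE'
out = t.lower()  # -> out = 'state'

Answer: 'state'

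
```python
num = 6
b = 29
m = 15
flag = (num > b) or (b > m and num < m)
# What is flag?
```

Answer: True

Derivation:
Trace (tracking flag):
num = 6  # -> num = 6
b = 29  # -> b = 29
m = 15  # -> m = 15
flag = num > b or (b > m and num < m)  # -> flag = True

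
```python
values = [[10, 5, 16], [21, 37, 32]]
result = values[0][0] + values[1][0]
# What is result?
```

Answer: 31

Derivation:
Trace (tracking result):
values = [[10, 5, 16], [21, 37, 32]]  # -> values = [[10, 5, 16], [21, 37, 32]]
result = values[0][0] + values[1][0]  # -> result = 31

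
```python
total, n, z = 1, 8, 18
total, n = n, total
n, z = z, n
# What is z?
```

Answer: 1

Derivation:
Trace (tracking z):
total, n, z = (1, 8, 18)  # -> total = 1, n = 8, z = 18
total, n = (n, total)  # -> total = 8, n = 1
n, z = (z, n)  # -> n = 18, z = 1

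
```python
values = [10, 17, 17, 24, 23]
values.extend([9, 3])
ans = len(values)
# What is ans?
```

Trace (tracking ans):
values = [10, 17, 17, 24, 23]  # -> values = [10, 17, 17, 24, 23]
values.extend([9, 3])  # -> values = [10, 17, 17, 24, 23, 9, 3]
ans = len(values)  # -> ans = 7

Answer: 7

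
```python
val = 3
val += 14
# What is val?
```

Trace (tracking val):
val = 3  # -> val = 3
val += 14  # -> val = 17

Answer: 17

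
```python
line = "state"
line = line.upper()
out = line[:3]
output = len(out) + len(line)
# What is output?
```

Trace (tracking output):
line = 'state'  # -> line = 'state'
line = line.upper()  # -> line = 'STATE'
out = line[:3]  # -> out = 'STA'
output = len(out) + len(line)  # -> output = 8

Answer: 8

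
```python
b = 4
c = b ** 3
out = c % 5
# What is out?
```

Answer: 4

Derivation:
Trace (tracking out):
b = 4  # -> b = 4
c = b ** 3  # -> c = 64
out = c % 5  # -> out = 4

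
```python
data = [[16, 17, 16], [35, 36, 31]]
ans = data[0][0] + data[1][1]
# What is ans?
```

Trace (tracking ans):
data = [[16, 17, 16], [35, 36, 31]]  # -> data = [[16, 17, 16], [35, 36, 31]]
ans = data[0][0] + data[1][1]  # -> ans = 52

Answer: 52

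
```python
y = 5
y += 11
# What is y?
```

Answer: 16

Derivation:
Trace (tracking y):
y = 5  # -> y = 5
y += 11  # -> y = 16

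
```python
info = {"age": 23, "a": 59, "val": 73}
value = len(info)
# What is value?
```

Trace (tracking value):
info = {'age': 23, 'a': 59, 'val': 73}  # -> info = {'age': 23, 'a': 59, 'val': 73}
value = len(info)  # -> value = 3

Answer: 3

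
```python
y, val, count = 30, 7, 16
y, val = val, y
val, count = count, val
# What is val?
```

Answer: 16

Derivation:
Trace (tracking val):
y, val, count = (30, 7, 16)  # -> y = 30, val = 7, count = 16
y, val = (val, y)  # -> y = 7, val = 30
val, count = (count, val)  # -> val = 16, count = 30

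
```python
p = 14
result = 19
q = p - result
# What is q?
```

Trace (tracking q):
p = 14  # -> p = 14
result = 19  # -> result = 19
q = p - result  # -> q = -5

Answer: -5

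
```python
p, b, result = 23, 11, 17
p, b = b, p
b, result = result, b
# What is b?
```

Trace (tracking b):
p, b, result = (23, 11, 17)  # -> p = 23, b = 11, result = 17
p, b = (b, p)  # -> p = 11, b = 23
b, result = (result, b)  # -> b = 17, result = 23

Answer: 17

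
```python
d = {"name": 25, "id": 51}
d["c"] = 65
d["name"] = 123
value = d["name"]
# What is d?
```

Trace (tracking d):
d = {'name': 25, 'id': 51}  # -> d = {'name': 25, 'id': 51}
d['c'] = 65  # -> d = {'name': 25, 'id': 51, 'c': 65}
d['name'] = 123  # -> d = {'name': 123, 'id': 51, 'c': 65}
value = d['name']  # -> value = 123

Answer: {'name': 123, 'id': 51, 'c': 65}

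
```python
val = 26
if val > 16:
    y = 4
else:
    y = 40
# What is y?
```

Trace (tracking y):
val = 26  # -> val = 26
if val > 16:  # condition is True
    y = 4  # -> y = 4

Answer: 4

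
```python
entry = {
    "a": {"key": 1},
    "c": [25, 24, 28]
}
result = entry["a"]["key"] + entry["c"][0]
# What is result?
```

Answer: 26

Derivation:
Trace (tracking result):
entry = {'a': {'key': 1}, 'c': [25, 24, 28]}  # -> entry = {'a': {'key': 1}, 'c': [25, 24, 28]}
result = entry['a']['key'] + entry['c'][0]  # -> result = 26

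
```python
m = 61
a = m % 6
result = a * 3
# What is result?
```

Answer: 3

Derivation:
Trace (tracking result):
m = 61  # -> m = 61
a = m % 6  # -> a = 1
result = a * 3  # -> result = 3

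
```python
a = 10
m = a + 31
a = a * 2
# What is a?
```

Trace (tracking a):
a = 10  # -> a = 10
m = a + 31  # -> m = 41
a = a * 2  # -> a = 20

Answer: 20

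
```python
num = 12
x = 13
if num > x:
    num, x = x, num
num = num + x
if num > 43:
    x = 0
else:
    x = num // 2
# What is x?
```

Answer: 12

Derivation:
Trace (tracking x):
num = 12  # -> num = 12
x = 13  # -> x = 13
if num > x:  # condition is False
num = num + x  # -> num = 25
if num > 43:  # condition is False
else:
    x = num // 2  # -> x = 12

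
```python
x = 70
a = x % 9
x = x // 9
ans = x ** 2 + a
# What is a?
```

Answer: 7

Derivation:
Trace (tracking a):
x = 70  # -> x = 70
a = x % 9  # -> a = 7
x = x // 9  # -> x = 7
ans = x ** 2 + a  # -> ans = 56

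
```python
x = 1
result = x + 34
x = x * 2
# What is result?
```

Trace (tracking result):
x = 1  # -> x = 1
result = x + 34  # -> result = 35
x = x * 2  # -> x = 2

Answer: 35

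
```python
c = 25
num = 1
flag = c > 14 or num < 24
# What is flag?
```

Answer: True

Derivation:
Trace (tracking flag):
c = 25  # -> c = 25
num = 1  # -> num = 1
flag = c > 14 or num < 24  # -> flag = True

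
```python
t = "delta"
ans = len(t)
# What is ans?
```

Trace (tracking ans):
t = 'delta'  # -> t = 'delta'
ans = len(t)  # -> ans = 5

Answer: 5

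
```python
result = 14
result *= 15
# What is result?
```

Answer: 210

Derivation:
Trace (tracking result):
result = 14  # -> result = 14
result *= 15  # -> result = 210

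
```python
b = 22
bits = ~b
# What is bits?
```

Answer: -23

Derivation:
Trace (tracking bits):
b = 22  # -> b = 22
bits = ~b  # -> bits = -23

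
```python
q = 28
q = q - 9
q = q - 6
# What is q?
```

Answer: 13

Derivation:
Trace (tracking q):
q = 28  # -> q = 28
q = q - 9  # -> q = 19
q = q - 6  # -> q = 13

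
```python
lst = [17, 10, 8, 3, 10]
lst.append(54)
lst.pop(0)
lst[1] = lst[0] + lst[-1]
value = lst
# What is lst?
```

Answer: [10, 64, 3, 10, 54]

Derivation:
Trace (tracking lst):
lst = [17, 10, 8, 3, 10]  # -> lst = [17, 10, 8, 3, 10]
lst.append(54)  # -> lst = [17, 10, 8, 3, 10, 54]
lst.pop(0)  # -> lst = [10, 8, 3, 10, 54]
lst[1] = lst[0] + lst[-1]  # -> lst = [10, 64, 3, 10, 54]
value = lst  # -> value = [10, 64, 3, 10, 54]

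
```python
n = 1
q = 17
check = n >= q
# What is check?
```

Trace (tracking check):
n = 1  # -> n = 1
q = 17  # -> q = 17
check = n >= q  # -> check = False

Answer: False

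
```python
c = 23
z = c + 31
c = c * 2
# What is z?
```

Answer: 54

Derivation:
Trace (tracking z):
c = 23  # -> c = 23
z = c + 31  # -> z = 54
c = c * 2  # -> c = 46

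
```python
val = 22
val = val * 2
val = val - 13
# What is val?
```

Answer: 31

Derivation:
Trace (tracking val):
val = 22  # -> val = 22
val = val * 2  # -> val = 44
val = val - 13  # -> val = 31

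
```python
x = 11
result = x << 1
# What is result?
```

Answer: 22

Derivation:
Trace (tracking result):
x = 11  # -> x = 11
result = x << 1  # -> result = 22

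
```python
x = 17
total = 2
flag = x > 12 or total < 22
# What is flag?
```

Trace (tracking flag):
x = 17  # -> x = 17
total = 2  # -> total = 2
flag = x > 12 or total < 22  # -> flag = True

Answer: True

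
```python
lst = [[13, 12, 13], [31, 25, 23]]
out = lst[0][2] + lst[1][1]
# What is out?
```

Answer: 38

Derivation:
Trace (tracking out):
lst = [[13, 12, 13], [31, 25, 23]]  # -> lst = [[13, 12, 13], [31, 25, 23]]
out = lst[0][2] + lst[1][1]  # -> out = 38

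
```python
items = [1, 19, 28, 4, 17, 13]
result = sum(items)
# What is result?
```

Trace (tracking result):
items = [1, 19, 28, 4, 17, 13]  # -> items = [1, 19, 28, 4, 17, 13]
result = sum(items)  # -> result = 82

Answer: 82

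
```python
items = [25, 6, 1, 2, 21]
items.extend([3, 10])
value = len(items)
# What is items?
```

Trace (tracking items):
items = [25, 6, 1, 2, 21]  # -> items = [25, 6, 1, 2, 21]
items.extend([3, 10])  # -> items = [25, 6, 1, 2, 21, 3, 10]
value = len(items)  # -> value = 7

Answer: [25, 6, 1, 2, 21, 3, 10]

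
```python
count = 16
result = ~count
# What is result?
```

Answer: -17

Derivation:
Trace (tracking result):
count = 16  # -> count = 16
result = ~count  # -> result = -17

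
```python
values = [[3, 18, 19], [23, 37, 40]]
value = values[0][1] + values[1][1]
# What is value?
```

Trace (tracking value):
values = [[3, 18, 19], [23, 37, 40]]  # -> values = [[3, 18, 19], [23, 37, 40]]
value = values[0][1] + values[1][1]  # -> value = 55

Answer: 55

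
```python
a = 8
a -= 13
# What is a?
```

Trace (tracking a):
a = 8  # -> a = 8
a -= 13  # -> a = -5

Answer: -5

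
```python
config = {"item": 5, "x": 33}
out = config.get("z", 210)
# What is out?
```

Answer: 210

Derivation:
Trace (tracking out):
config = {'item': 5, 'x': 33}  # -> config = {'item': 5, 'x': 33}
out = config.get('z', 210)  # -> out = 210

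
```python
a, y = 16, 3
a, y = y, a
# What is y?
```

Answer: 16

Derivation:
Trace (tracking y):
a, y = (16, 3)  # -> a = 16, y = 3
a, y = (y, a)  # -> a = 3, y = 16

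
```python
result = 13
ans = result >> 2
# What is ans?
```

Trace (tracking ans):
result = 13  # -> result = 13
ans = result >> 2  # -> ans = 3

Answer: 3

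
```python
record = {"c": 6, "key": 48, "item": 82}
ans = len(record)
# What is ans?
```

Answer: 3

Derivation:
Trace (tracking ans):
record = {'c': 6, 'key': 48, 'item': 82}  # -> record = {'c': 6, 'key': 48, 'item': 82}
ans = len(record)  # -> ans = 3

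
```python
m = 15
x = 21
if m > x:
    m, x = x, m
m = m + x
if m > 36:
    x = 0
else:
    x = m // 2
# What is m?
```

Trace (tracking m):
m = 15  # -> m = 15
x = 21  # -> x = 21
if m > x:  # condition is False
m = m + x  # -> m = 36
if m > 36:  # condition is False
else:
    x = m // 2  # -> x = 18

Answer: 36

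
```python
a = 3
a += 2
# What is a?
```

Answer: 5

Derivation:
Trace (tracking a):
a = 3  # -> a = 3
a += 2  # -> a = 5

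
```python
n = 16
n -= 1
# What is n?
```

Answer: 15

Derivation:
Trace (tracking n):
n = 16  # -> n = 16
n -= 1  # -> n = 15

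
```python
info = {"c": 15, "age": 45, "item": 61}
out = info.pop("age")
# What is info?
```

Answer: {'c': 15, 'item': 61}

Derivation:
Trace (tracking info):
info = {'c': 15, 'age': 45, 'item': 61}  # -> info = {'c': 15, 'age': 45, 'item': 61}
out = info.pop('age')  # -> out = 45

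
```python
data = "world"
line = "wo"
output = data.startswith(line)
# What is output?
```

Answer: True

Derivation:
Trace (tracking output):
data = 'world'  # -> data = 'world'
line = 'wo'  # -> line = 'wo'
output = data.startswith(line)  # -> output = True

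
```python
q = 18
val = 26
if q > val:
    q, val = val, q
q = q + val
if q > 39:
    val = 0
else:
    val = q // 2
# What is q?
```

Answer: 44

Derivation:
Trace (tracking q):
q = 18  # -> q = 18
val = 26  # -> val = 26
if q > val:  # condition is False
q = q + val  # -> q = 44
if q > 39:  # condition is True
    val = 0  # -> val = 0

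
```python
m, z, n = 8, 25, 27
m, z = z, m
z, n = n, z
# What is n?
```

Trace (tracking n):
m, z, n = (8, 25, 27)  # -> m = 8, z = 25, n = 27
m, z = (z, m)  # -> m = 25, z = 8
z, n = (n, z)  # -> z = 27, n = 8

Answer: 8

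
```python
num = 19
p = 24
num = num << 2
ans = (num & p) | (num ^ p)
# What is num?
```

Answer: 76

Derivation:
Trace (tracking num):
num = 19  # -> num = 19
p = 24  # -> p = 24
num = num << 2  # -> num = 76
ans = num & p | num ^ p  # -> ans = 92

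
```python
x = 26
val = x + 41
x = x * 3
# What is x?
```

Answer: 78

Derivation:
Trace (tracking x):
x = 26  # -> x = 26
val = x + 41  # -> val = 67
x = x * 3  # -> x = 78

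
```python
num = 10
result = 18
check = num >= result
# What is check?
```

Trace (tracking check):
num = 10  # -> num = 10
result = 18  # -> result = 18
check = num >= result  # -> check = False

Answer: False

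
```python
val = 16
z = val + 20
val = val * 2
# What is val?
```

Answer: 32

Derivation:
Trace (tracking val):
val = 16  # -> val = 16
z = val + 20  # -> z = 36
val = val * 2  # -> val = 32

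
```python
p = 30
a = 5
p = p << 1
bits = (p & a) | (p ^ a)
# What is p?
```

Answer: 60

Derivation:
Trace (tracking p):
p = 30  # -> p = 30
a = 5  # -> a = 5
p = p << 1  # -> p = 60
bits = p & a | p ^ a  # -> bits = 61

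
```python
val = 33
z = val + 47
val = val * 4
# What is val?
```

Trace (tracking val):
val = 33  # -> val = 33
z = val + 47  # -> z = 80
val = val * 4  # -> val = 132

Answer: 132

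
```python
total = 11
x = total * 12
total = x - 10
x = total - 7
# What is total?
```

Answer: 122

Derivation:
Trace (tracking total):
total = 11  # -> total = 11
x = total * 12  # -> x = 132
total = x - 10  # -> total = 122
x = total - 7  # -> x = 115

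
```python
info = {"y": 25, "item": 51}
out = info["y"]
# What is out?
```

Trace (tracking out):
info = {'y': 25, 'item': 51}  # -> info = {'y': 25, 'item': 51}
out = info['y']  # -> out = 25

Answer: 25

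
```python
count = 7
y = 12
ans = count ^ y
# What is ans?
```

Answer: 11

Derivation:
Trace (tracking ans):
count = 7  # -> count = 7
y = 12  # -> y = 12
ans = count ^ y  # -> ans = 11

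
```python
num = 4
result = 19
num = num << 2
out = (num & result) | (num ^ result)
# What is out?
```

Trace (tracking out):
num = 4  # -> num = 4
result = 19  # -> result = 19
num = num << 2  # -> num = 16
out = num & result | num ^ result  # -> out = 19

Answer: 19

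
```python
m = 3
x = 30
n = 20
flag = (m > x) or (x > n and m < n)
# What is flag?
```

Answer: True

Derivation:
Trace (tracking flag):
m = 3  # -> m = 3
x = 30  # -> x = 30
n = 20  # -> n = 20
flag = m > x or (x > n and m < n)  # -> flag = True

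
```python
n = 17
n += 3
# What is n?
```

Trace (tracking n):
n = 17  # -> n = 17
n += 3  # -> n = 20

Answer: 20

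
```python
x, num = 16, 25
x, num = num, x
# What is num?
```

Trace (tracking num):
x, num = (16, 25)  # -> x = 16, num = 25
x, num = (num, x)  # -> x = 25, num = 16

Answer: 16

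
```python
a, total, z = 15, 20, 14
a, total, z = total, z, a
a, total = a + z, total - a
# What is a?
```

Trace (tracking a):
a, total, z = (15, 20, 14)  # -> a = 15, total = 20, z = 14
a, total, z = (total, z, a)  # -> a = 20, total = 14, z = 15
a, total = (a + z, total - a)  # -> a = 35, total = -6

Answer: 35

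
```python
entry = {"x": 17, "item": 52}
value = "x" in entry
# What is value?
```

Answer: True

Derivation:
Trace (tracking value):
entry = {'x': 17, 'item': 52}  # -> entry = {'x': 17, 'item': 52}
value = 'x' in entry  # -> value = True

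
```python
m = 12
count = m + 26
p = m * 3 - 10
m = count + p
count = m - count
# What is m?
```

Answer: 64

Derivation:
Trace (tracking m):
m = 12  # -> m = 12
count = m + 26  # -> count = 38
p = m * 3 - 10  # -> p = 26
m = count + p  # -> m = 64
count = m - count  # -> count = 26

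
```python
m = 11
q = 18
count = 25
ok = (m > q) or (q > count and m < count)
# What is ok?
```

Answer: False

Derivation:
Trace (tracking ok):
m = 11  # -> m = 11
q = 18  # -> q = 18
count = 25  # -> count = 25
ok = m > q or (q > count and m < count)  # -> ok = False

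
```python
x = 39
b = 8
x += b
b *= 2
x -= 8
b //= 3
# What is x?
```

Answer: 39

Derivation:
Trace (tracking x):
x = 39  # -> x = 39
b = 8  # -> b = 8
x += b  # -> x = 47
b *= 2  # -> b = 16
x -= 8  # -> x = 39
b //= 3  # -> b = 5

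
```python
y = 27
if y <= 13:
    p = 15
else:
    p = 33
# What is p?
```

Answer: 33

Derivation:
Trace (tracking p):
y = 27  # -> y = 27
if y <= 13:  # condition is False
else:
    p = 33  # -> p = 33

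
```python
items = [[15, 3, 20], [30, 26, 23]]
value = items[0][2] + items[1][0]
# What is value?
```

Answer: 50

Derivation:
Trace (tracking value):
items = [[15, 3, 20], [30, 26, 23]]  # -> items = [[15, 3, 20], [30, 26, 23]]
value = items[0][2] + items[1][0]  # -> value = 50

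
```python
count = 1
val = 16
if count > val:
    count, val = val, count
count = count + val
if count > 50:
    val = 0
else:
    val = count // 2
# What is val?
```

Answer: 8

Derivation:
Trace (tracking val):
count = 1  # -> count = 1
val = 16  # -> val = 16
if count > val:  # condition is False
count = count + val  # -> count = 17
if count > 50:  # condition is False
else:
    val = count // 2  # -> val = 8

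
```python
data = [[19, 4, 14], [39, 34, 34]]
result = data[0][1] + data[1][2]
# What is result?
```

Trace (tracking result):
data = [[19, 4, 14], [39, 34, 34]]  # -> data = [[19, 4, 14], [39, 34, 34]]
result = data[0][1] + data[1][2]  # -> result = 38

Answer: 38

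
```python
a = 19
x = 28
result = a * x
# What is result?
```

Answer: 532

Derivation:
Trace (tracking result):
a = 19  # -> a = 19
x = 28  # -> x = 28
result = a * x  # -> result = 532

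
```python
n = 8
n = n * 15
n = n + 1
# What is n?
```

Answer: 121

Derivation:
Trace (tracking n):
n = 8  # -> n = 8
n = n * 15  # -> n = 120
n = n + 1  # -> n = 121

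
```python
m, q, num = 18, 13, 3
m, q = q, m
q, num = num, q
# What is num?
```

Answer: 18

Derivation:
Trace (tracking num):
m, q, num = (18, 13, 3)  # -> m = 18, q = 13, num = 3
m, q = (q, m)  # -> m = 13, q = 18
q, num = (num, q)  # -> q = 3, num = 18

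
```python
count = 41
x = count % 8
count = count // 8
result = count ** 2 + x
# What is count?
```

Trace (tracking count):
count = 41  # -> count = 41
x = count % 8  # -> x = 1
count = count // 8  # -> count = 5
result = count ** 2 + x  # -> result = 26

Answer: 5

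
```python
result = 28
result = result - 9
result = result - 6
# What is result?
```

Trace (tracking result):
result = 28  # -> result = 28
result = result - 9  # -> result = 19
result = result - 6  # -> result = 13

Answer: 13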